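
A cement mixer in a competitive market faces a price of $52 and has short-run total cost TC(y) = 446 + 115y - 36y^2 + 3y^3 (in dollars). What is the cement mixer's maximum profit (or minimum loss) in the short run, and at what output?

AVC = 115 - 36y + 3y^2 has its minimum $7 at y = 6; price $52 clears that bar, so the firm operates.
MC = 115 - 72y + 9y^2. Setting P = MC and taking the root on the rising branch gives y* = 7.
TR = 52·7 = 364. TC = 446 + 70 = 516. Profit = 364 − 516 = -$152.
That loss of $152 beats the $446 the firm would lose by shutting down; producing recovers $294 of fixed cost.

Profit = -$152 at y = 7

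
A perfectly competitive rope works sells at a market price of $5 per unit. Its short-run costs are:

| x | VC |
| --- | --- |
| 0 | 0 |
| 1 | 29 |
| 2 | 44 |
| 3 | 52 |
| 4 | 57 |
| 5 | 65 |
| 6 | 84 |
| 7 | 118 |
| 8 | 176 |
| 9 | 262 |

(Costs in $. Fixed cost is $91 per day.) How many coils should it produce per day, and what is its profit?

x = 0 (shut down); profit = -$91

Tabulate TR − TC: x=0: -91; x=1: -115; x=2: -125; x=3: -128; x=4: -128; x=5: -131; x=6: -145; x=7: -174; x=8: -227; x=9: -308.
Profit is highest at x = 0. Equivalently, the lowest AVC in the table is 65/5 ≈ $13 at x = 5, and P = $5 falls below it — price never covers variable cost, so the firm shuts down and loses only its fixed cost.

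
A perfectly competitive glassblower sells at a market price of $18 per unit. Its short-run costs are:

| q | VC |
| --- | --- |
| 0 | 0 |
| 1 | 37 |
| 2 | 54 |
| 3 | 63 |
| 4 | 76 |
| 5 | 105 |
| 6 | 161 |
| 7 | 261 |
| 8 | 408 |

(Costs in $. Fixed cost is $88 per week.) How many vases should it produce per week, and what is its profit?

Tabulate TR − TC: q=0: -88; q=1: -107; q=2: -106; q=3: -97; q=4: -92; q=5: -103; q=6: -141; q=7: -223; q=8: -352.
Profit is highest at q = 0. Equivalently, the lowest AVC in the table is 76/4 ≈ $19 at q = 4, and P = $18 falls below it — price never covers variable cost, so the firm shuts down and loses only its fixed cost.

q = 0 (shut down); profit = -$88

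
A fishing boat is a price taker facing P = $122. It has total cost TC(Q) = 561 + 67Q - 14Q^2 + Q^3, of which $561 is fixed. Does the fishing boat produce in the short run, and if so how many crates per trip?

Strip out fixed cost: VC = 67Q - 14Q^2 + Q^3. Then AVC = 67 - 14Q + Q^2 and MC = 67 - 28Q + 3Q^2.
The AVC parabola has its vertex at Q = 14/2 = 7, where AVC = 67 - 14·7 + 7^2 = $18.
Since P = $122 ≥ min AVC = $18, price covers variable cost and the firm should produce.
Set P = MC: 122 = 67 - 28Q + 3Q^2 → -55 - 28Q + 3Q^2 = 0. The roots are Q = -5/3 and Q = 11; the profit-maximizing output is on the rising part of MC, so Q* = 11.
Check: AVC at Q = 11 is $34 ≤ P, so revenue covers variable cost.
Profit = P·Q − TC = 122·11 − 935 = $407.

Produce at Q = 11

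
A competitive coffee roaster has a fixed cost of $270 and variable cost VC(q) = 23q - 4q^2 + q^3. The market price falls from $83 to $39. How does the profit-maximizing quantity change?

Output falls from 6 to 4

MC = 23 - 8q + 3q^2; the shutdown threshold is min AVC = $19 (at q = 2).
With P = $83 above the shutdown price, P = MC gives q = 6.
At P = $39 ≥ min AVC, set P = MC: q = 4. The firm stays open but cuts output.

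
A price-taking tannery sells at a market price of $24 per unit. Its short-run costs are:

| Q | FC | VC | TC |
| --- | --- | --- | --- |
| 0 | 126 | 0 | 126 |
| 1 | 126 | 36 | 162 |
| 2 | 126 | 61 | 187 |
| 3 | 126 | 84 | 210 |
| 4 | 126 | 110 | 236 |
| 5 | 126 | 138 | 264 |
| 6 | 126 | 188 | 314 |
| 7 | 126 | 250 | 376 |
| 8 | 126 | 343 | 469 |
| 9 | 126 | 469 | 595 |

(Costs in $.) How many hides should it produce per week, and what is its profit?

Q = 0 (shut down); profit = -$126

Tabulate TR − TC: Q=0: -126; Q=1: -138; Q=2: -139; Q=3: -138; Q=4: -140; Q=5: -144; Q=6: -170; Q=7: -208; Q=8: -277; Q=9: -379.
Profit is highest at Q = 0. Equivalently, the lowest AVC in the table is 110/4 ≈ $27.50 at Q = 4, and P = $24 falls below it — price never covers variable cost, so the firm shuts down and loses only its fixed cost.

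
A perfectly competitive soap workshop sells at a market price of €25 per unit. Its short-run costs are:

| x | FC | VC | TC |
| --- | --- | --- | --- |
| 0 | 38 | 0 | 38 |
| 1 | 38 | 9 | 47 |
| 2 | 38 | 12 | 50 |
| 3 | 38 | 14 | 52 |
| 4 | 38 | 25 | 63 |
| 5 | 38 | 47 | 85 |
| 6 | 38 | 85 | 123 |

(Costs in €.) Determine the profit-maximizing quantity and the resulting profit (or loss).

x = 5; profit = €40

Compute π = P·x − TC at each output: x=0: -38; x=1: -22; x=2: 0; x=3: 23; x=4: 37; x=5: 40; x=6: 27.
Profit is maximized at x = 5. AVC there is 47/5 = €9.40 ≤ P, so producing beats shutting down (which would give -€38).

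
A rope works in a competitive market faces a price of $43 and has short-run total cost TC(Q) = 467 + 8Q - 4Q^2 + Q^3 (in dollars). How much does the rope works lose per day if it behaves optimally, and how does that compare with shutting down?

Profit = -$317 at Q = 5

AVC = 8 - 4Q + Q^2 has its minimum $4 at Q = 2; price $43 clears that bar, so the firm operates.
With MC = 8 - 8Q + 3Q^2, P = MC on the upward-sloping part at Q* = 5.
TR = 43·5 = 215. TC = 467 + 65 = 532. Profit = 215 − 532 = -$317.
That loss of $317 beats the $467 the firm would lose by shutting down; producing recovers $150 of fixed cost.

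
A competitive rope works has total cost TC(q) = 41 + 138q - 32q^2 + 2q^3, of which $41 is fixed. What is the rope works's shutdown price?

Short-run supply begins at min AVC. From VC = 138q - 32q^2 + 2q^3, AVC = 138 - 32q + 2q^2.
dAVC/dq = -32 + 4q = 0 gives q = 8. min AVC = 138 - 32·8 + 2·8^2 = 10.
The firm shuts down for any P below $10.

$10 per unit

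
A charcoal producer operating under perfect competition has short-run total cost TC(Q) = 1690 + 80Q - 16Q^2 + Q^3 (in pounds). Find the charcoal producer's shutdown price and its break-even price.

Shutdown price = £16; break-even price = £171

AVC = 80 - 16Q + Q^2; minimized at Q = 8, giving min AVC = £16. That is the shutdown price.
ATC = 1690/Q + 80 - 16Q + Q^2. Setting dATC/dQ = −1690/Q^2 − 16 + 2Q = 0 gives Q = 13 (since 2·13^3 − 16·13^2 = 1690).
min ATC = 1690/13 + 80 − 16·13 + 13^2 = £171. That is the break-even price.
For £16 ≤ P < £171 the firm produces at a loss; below £16 it shuts down.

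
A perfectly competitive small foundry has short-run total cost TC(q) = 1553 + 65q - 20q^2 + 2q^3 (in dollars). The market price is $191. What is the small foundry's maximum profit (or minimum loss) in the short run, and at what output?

AVC = 65 - 20q + 2q^2; min AVC = $15 at q = 5. Since P = $191 ≥ min AVC, the firm produces.
With MC = 65 - 40q + 6q^2, P = MC on the upward-sloping part at q* = 9.
TR = 191·9 = 1719. TC = 1553 + 423 = 1976. Profit = 1719 − 1976 = -$257.
By producing, the firm covers all variable cost plus $1296 of fixed cost; shutting down would lose the full $1553.

Profit = -$257 at q = 9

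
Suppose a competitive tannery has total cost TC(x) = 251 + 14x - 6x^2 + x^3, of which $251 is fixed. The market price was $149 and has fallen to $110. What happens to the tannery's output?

Output falls from 9 to 8

AVC = 14 - 6x + x^2, minimized at x = 3 where min AVC = $5. MC = 14 - 12x + 3x^2.
With P = $149 above the shutdown price, P = MC gives x = 9.
At P = $110 ≥ min AVC, set P = MC: x = 8. The firm stays open but cuts output.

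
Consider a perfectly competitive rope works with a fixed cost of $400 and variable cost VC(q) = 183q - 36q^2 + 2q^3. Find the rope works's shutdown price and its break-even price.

Shutdown price = min AVC. AVC = 183 - 36q + 2q^2, with vertex at q = 9 and minimum $21.
ATC = 400/q + 183 - 36q + 2q^2. Setting dATC/dq = −400/q^2 − 36 + 4q = 0 gives q = 10 (since 4·10^3 − 36·10^2 = 400).
min ATC = 400/10 + 183 − 36·10 + 2·10^2 = $63. That is the break-even price.
Between these two prices the firm operates at a loss; above $63 it earns a profit.

Shutdown price = $21; break-even price = $63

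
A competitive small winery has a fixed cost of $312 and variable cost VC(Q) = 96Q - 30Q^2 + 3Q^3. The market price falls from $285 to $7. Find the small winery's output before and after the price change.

MC = 96 - 60Q + 9Q^2; the shutdown threshold is min AVC = $21 (at Q = 5).
With P = $285 above the shutdown price, P = MC gives Q = 9.
At P = $7 < min AVC = $21, price no longer covers variable cost at any output, so the firm shuts down: Q = 0.

Output falls from 9 to 0 (the firm shuts down)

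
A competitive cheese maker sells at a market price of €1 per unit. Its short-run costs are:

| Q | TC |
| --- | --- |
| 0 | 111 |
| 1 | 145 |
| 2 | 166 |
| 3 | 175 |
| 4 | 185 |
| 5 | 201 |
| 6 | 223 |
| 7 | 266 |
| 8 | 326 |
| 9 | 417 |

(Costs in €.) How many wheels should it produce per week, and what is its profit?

Q = 0 (shut down); profit = -€111

Compute π = P·Q − TC at each output: Q=0: -111; Q=1: -144; Q=2: -164; Q=3: -172; Q=4: -181; Q=5: -196; Q=6: -217; Q=7: -259; Q=8: -318; Q=9: -408.
Profit is highest at Q = 0. Equivalently, the lowest AVC in the table is 90/5 ≈ €18 at Q = 5, and P = €1 falls below it — price never covers variable cost, so the firm shuts down and loses only its fixed cost.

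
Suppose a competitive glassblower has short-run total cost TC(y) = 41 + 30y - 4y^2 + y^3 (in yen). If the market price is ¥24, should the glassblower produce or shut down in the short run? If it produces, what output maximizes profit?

Variable cost is VC = 30y - 4y^2 + y^3, so AVC = VC/y = 30 - 4y + y^2 and MC = dTC/dy = 30 - 8y + 3y^2.
AVC is minimized where dAVC/dy = -4 + 2y = 0, at y = 2; min AVC = 30 - 4·2 + 2^2 = ¥26.
P = ¥24 lies below min AVC = ¥26; no output level covers variable cost.
Best response: produce nothing and absorb the ¥41 fixed cost.

Shut down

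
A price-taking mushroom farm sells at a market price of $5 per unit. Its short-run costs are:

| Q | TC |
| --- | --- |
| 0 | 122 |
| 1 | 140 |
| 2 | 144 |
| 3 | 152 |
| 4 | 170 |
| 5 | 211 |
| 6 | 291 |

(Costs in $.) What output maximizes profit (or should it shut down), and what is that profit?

Profit at each row (π = 5Q − TC): Q=0: -122; Q=1: -135; Q=2: -134; Q=3: -137; Q=4: -150; Q=5: -186; Q=6: -261.
Profit is highest at Q = 0. Equivalently, the lowest AVC in the table is 30/3 ≈ $10 at Q = 3, and P = $5 falls below it — price never covers variable cost, so the firm shuts down and loses only its fixed cost.

Q = 0 (shut down); profit = -$122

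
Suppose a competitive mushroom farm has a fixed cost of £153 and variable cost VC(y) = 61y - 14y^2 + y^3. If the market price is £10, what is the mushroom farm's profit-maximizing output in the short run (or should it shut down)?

Strip out fixed cost: VC = 61y - 14y^2 + y^3. Then AVC = 61 - 14y + y^2 and MC = 61 - 28y + 3y^2.
The AVC parabola has its vertex at y = 14/2 = 7, where AVC = 61 - 14·7 + 7^2 = £12.
With P < min AVC (£10 < £12), every unit sold adds to the loss.
The firm minimizes its loss by shutting down and losing only its fixed cost of £153.

Shut down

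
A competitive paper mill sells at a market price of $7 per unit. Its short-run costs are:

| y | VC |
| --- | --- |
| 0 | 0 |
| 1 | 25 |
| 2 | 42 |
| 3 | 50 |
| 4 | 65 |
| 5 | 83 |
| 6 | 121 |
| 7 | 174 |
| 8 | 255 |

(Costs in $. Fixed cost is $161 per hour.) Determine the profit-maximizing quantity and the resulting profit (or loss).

y = 0 (shut down); profit = -$161

Tabulate TR − TC: y=0: -161; y=1: -179; y=2: -189; y=3: -190; y=4: -198; y=5: -209; y=6: -240; y=7: -286; y=8: -360.
Profit is highest at y = 0. Equivalently, the lowest AVC in the table is 65/4 ≈ $16.25 at y = 4, and P = $7 falls below it — price never covers variable cost, so the firm shuts down and loses only its fixed cost.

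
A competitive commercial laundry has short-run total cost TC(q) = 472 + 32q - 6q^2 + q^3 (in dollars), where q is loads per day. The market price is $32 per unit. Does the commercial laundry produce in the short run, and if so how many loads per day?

Strip out fixed cost: VC = 32q - 6q^2 + q^3. Then AVC = 32 - 6q + q^2 and MC = 32 - 12q + 3q^2.
AVC is minimized where dAVC/dq = -6 + 2q = 0, at q = 3; min AVC = 32 - 6·3 + 3^2 = $23.
Because $32 ≥ $23, revenue can cover variable cost; the firm operates.
Solving P = MC: -12q + 3q^2 = 0 ⇒ q = 0 or 4. On the upward-sloping branch, q* = 4.
Check: AVC at q = 4 is $24 ≤ P, so revenue covers variable cost.
Profit = P·q − TC = 32·4 − 568 = -$440, a loss, but smaller than the $472 fixed cost the firm would lose by shutting down.

Produce at q = 4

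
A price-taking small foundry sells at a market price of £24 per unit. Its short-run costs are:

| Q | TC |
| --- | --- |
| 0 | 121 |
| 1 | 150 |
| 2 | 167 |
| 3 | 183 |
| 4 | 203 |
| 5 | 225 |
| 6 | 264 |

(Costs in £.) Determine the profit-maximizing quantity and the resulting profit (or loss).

Compute π = P·Q − TC at each output: Q=0: -121; Q=1: -126; Q=2: -119; Q=3: -111; Q=4: -107; Q=5: -105; Q=6: -120.
Profit is maximized at Q = 5. AVC there is 104/5 = £20.80 ≤ P, so producing beats shutting down (which would give -£121).

Q = 5; profit = -£105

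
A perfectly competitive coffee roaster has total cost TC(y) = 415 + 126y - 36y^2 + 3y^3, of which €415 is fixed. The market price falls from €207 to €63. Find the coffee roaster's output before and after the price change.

MC = 126 - 72y + 9y^2; the shutdown threshold is min AVC = €18 (at y = 6).
At P = €207 ≥ min AVC, set P = MC on the rising branch: y = 9.
At P = €63 ≥ min AVC, set P = MC: y = 7. The firm stays open but cuts output.

Output falls from 9 to 7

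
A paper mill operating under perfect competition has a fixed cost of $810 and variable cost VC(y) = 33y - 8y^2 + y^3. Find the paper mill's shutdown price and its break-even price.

Shutdown price = min AVC. AVC = 33 - 8y + y^2, with vertex at y = 4 and minimum $17.
ATC = 810/y + 33 - 8y + y^2. Setting dATC/dy = −810/y^2 − 8 + 2y = 0 gives y = 9 (since 2·9^3 − 8·9^2 = 810).
min ATC = 810/9 + 33 − 8·9 + 9^2 = $132. That is the break-even price.
For $17 ≤ P < $132 the firm produces at a loss; below $17 it shuts down.

Shutdown price = $17; break-even price = $132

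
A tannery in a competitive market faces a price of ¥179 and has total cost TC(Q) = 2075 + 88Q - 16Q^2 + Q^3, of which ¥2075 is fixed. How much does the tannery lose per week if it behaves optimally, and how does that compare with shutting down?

Profit = -¥385 at Q = 13

AVC = 88 - 16Q + Q^2 has its minimum ¥24 at Q = 8; price ¥179 clears that bar, so the firm operates.
With MC = 88 - 32Q + 3Q^2, P = MC on the upward-sloping part at Q* = 13.
TR = 179·13 = 2327. TC = 2075 + 637 = 2712. Profit = 2327 − 2712 = -¥385.
By producing, the firm covers all variable cost plus ¥1690 of fixed cost; shutting down would lose the full ¥2075.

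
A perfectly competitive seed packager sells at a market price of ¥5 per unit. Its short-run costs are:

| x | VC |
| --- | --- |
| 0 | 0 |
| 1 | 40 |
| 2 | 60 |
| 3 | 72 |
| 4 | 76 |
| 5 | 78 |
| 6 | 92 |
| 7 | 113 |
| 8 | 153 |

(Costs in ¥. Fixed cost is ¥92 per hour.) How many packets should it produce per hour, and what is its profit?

Tabulate TR − TC: x=0: -92; x=1: -127; x=2: -142; x=3: -149; x=4: -148; x=5: -145; x=6: -154; x=7: -170; x=8: -205.
Profit is highest at x = 0. Equivalently, the lowest AVC in the table is 92/6 ≈ ¥15.33 at x = 6, and P = ¥5 falls below it — price never covers variable cost, so the firm shuts down and loses only its fixed cost.

x = 0 (shut down); profit = -¥92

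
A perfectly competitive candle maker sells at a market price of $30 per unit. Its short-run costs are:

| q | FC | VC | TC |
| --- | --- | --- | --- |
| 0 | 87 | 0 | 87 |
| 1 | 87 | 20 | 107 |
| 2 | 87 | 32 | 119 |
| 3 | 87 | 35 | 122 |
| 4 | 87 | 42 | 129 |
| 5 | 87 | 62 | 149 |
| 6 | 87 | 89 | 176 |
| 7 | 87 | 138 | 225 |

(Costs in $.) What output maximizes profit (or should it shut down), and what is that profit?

Tabulate TR − TC: q=0: -87; q=1: -77; q=2: -59; q=3: -32; q=4: -9; q=5: 1; q=6: 4; q=7: -15.
Profit is maximized at q = 6. AVC there is 89/6 = $14.83 ≤ P, so producing beats shutting down (which would give -$87).

q = 6; profit = $4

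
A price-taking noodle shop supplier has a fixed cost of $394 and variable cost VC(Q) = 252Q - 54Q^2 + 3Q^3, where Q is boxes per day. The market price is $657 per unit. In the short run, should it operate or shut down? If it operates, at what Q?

Produce at Q = 15

Strip out fixed cost: VC = 252Q - 54Q^2 + 3Q^3. Then AVC = 252 - 54Q + 3Q^2 and MC = 252 - 108Q + 9Q^2.
AVC hits its minimum where MC = AVC, at Q = 9, giving min AVC = 252 - 54·9 + 3·9^2 = $9.
Since P = $657 ≥ min AVC = $9, price covers variable cost and the firm should produce.
Set P = MC: 657 = 252 - 108Q + 9Q^2 → -405 - 108Q + 9Q^2 = 0. The roots are Q = -3 and Q = 15; the profit-maximizing output is on the rising part of MC, so Q* = 15.
Check: AVC at Q = 15 is $117 ≤ P, so revenue covers variable cost.
Profit = P·Q − TC = 657·15 − 2149 = $7706.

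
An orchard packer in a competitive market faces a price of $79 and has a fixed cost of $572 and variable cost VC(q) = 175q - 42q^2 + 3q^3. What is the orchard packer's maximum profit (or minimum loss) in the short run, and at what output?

AVC = 175 - 42q + 3q^2 has its minimum $28 at q = 7; price $79 clears that bar, so the firm operates.
With MC = 175 - 84q + 9q^2, P = MC on the upward-sloping part at q* = 8.
TR = 79·8 = 632. TC = 572 + 248 = 820. Profit = 632 − 820 = -$188.
By producing, the firm covers all variable cost plus $384 of fixed cost; shutting down would lose the full $572.

Profit = -$188 at q = 8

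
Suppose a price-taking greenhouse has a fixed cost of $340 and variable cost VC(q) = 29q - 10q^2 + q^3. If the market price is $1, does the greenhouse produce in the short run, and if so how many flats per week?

Variable cost is VC = 29q - 10q^2 + q^3, so AVC = VC/q = 29 - 10q + q^2 and MC = dTC/dq = 29 - 20q + 3q^2.
AVC is minimized where dAVC/dq = -10 + 2q = 0, at q = 5; min AVC = 29 - 10·5 + 5^2 = $4.
With P < min AVC ($1 < $4), every unit sold adds to the loss.
Best response: produce nothing and absorb the $340 fixed cost.

Shut down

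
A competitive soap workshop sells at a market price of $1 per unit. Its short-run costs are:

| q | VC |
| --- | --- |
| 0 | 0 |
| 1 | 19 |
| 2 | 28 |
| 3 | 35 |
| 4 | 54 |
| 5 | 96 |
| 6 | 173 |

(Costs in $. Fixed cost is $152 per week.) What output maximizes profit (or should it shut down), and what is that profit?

Profit at each row (π = 1q − TC): q=0: -152; q=1: -170; q=2: -178; q=3: -184; q=4: -202; q=5: -243; q=6: -319.
Profit is highest at q = 0. Equivalently, the lowest AVC in the table is 35/3 ≈ $11.67 at q = 3, and P = $1 falls below it — price never covers variable cost, so the firm shuts down and loses only its fixed cost.

q = 0 (shut down); profit = -$152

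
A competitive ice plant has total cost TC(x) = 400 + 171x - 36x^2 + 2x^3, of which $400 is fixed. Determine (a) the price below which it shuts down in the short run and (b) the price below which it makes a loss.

Shutdown price = $9; break-even price = $51

Shutdown price = min AVC. AVC = 171 - 36x + 2x^2, with vertex at x = 9 and minimum $9.
ATC = 400/x + 171 - 36x + 2x^2. Setting dATC/dx = −400/x^2 − 36 + 4x = 0 gives x = 10 (since 4·10^3 − 36·10^2 = 400).
min ATC = 400/10 + 171 − 36·10 + 2·10^2 = $51. That is the break-even price.
Between these two prices the firm operates at a loss; above $51 it earns a profit.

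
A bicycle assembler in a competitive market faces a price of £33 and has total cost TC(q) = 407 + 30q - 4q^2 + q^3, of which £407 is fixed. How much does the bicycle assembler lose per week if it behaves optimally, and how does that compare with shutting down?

AVC = 30 - 4q + q^2; min AVC = £26 at q = 2. Since P = £33 ≥ min AVC, the firm produces.
MC = 30 - 8q + 3q^2. Setting P = MC and taking the root on the rising branch gives q* = 3.
TR = 33·3 = 99. TC = 407 + 81 = 488. Profit = 99 − 488 = -£389.
By producing, the firm covers all variable cost plus £18 of fixed cost; shutting down would lose the full £407.

Profit = -£389 at q = 3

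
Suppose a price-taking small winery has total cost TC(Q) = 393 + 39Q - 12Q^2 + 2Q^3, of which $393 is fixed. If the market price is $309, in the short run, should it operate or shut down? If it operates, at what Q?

Produce at Q = 9

Strip out fixed cost: VC = 39Q - 12Q^2 + 2Q^3. Then AVC = 39 - 12Q + 2Q^2 and MC = 39 - 24Q + 6Q^2.
AVC is minimized where dAVC/dQ = -12 + 4Q = 0, at Q = 3; min AVC = 39 - 12·3 + 2·3^2 = $21.
Because $309 ≥ $21, revenue can cover variable cost; the firm operates.
P = MC gives -270 - 24Q + 6Q^2 = 0, with roots -5 and 9. Take the larger (rising MC): Q* = 9.
Check: AVC at Q = 9 is $93 ≤ P, so revenue covers variable cost.
Profit = P·Q − TC = 309·9 − 1230 = $1551.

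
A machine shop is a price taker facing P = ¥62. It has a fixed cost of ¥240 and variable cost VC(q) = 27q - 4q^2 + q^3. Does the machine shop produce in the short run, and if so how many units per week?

Produce at q = 5

Strip out fixed cost: VC = 27q - 4q^2 + q^3. Then AVC = 27 - 4q + q^2 and MC = 27 - 8q + 3q^2.
AVC hits its minimum where MC = AVC, at q = 2, giving min AVC = 27 - 4·2 + 2^2 = ¥23.
Because ¥62 ≥ ¥23, revenue can cover variable cost; the firm operates.
Solving P = MC: -35 - 8q + 3q^2 = 0 ⇒ q = -7/3 or 5. On the upward-sloping branch, q* = 5.
Check: AVC at q = 5 is ¥32 ≤ P, so revenue covers variable cost.
Profit = P·q − TC = 62·5 − 400 = -¥90, a loss, but smaller than the ¥240 fixed cost the firm would lose by shutting down.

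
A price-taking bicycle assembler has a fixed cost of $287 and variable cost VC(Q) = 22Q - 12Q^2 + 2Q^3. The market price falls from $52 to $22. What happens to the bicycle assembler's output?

MC = 22 - 24Q + 6Q^2; the shutdown threshold is min AVC = $4 (at Q = 3).
With P = $52 above the shutdown price, P = MC gives Q = 5.
At P = $22 ≥ min AVC, set P = MC: Q = 4. The firm stays open but cuts output.

Output falls from 5 to 4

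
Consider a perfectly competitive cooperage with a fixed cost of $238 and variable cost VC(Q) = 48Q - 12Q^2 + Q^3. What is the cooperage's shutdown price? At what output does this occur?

$12 per unit, at Q = 6

Short-run supply begins at min AVC. From VC = 48Q - 12Q^2 + Q^3, AVC = 48 - 12Q + Q^2.
At the minimum of AVC, MC = AVC. MC = 48 - 24Q + 3Q^2; setting MC = AVC gives 2Q^2 - 12Q = 0, so Q = 6. min AVC = 12.
So the shutdown price is $12.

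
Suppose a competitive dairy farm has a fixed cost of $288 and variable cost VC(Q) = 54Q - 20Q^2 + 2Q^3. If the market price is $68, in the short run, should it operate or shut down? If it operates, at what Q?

From TC, MC = TC'(Q) = 54 - 40Q + 6Q^2 and AVC = VC/Q = 54 - 20Q + 2Q^2.
AVC is minimized where dAVC/dQ = -20 + 4Q = 0, at Q = 5; min AVC = 54 - 20·5 + 2·5^2 = $4.
Since P = $68 ≥ min AVC = $4, price covers variable cost and the firm should produce.
Set P = MC: 68 = 54 - 40Q + 6Q^2 → -14 - 40Q + 6Q^2 = 0. The roots are Q = -1/3 and Q = 7; the profit-maximizing output is on the rising part of MC, so Q* = 7.
Check: AVC at Q = 7 is $12 ≤ P, so revenue covers variable cost.
Profit = P·Q − TC = 68·7 − 372 = $104.

Produce at Q = 7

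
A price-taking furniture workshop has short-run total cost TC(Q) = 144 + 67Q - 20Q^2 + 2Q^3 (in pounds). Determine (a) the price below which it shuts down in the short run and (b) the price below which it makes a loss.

AVC = 67 - 20Q + 2Q^2; minimized at Q = 5, giving min AVC = £17. That is the shutdown price.
ATC = 144/Q + 67 - 20Q + 2Q^2. Setting dATC/dQ = −144/Q^2 − 20 + 4Q = 0 gives Q = 6 (since 4·6^3 − 20·6^2 = 144).
min ATC = 144/6 + 67 − 20·6 + 2·6^2 = £43. That is the break-even price.
Between these two prices the firm operates at a loss; above £43 it earns a profit.

Shutdown price = £17; break-even price = £43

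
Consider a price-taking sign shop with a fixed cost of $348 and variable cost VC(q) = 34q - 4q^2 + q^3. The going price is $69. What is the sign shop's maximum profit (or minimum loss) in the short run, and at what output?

Profit = -$198 at q = 5

AVC = 34 - 4q + q^2; min AVC = $30 at q = 2. Since P = $69 ≥ min AVC, the firm produces.
With MC = 34 - 8q + 3q^2, P = MC on the upward-sloping part at q* = 5.
TR = 69·5 = 345. TC = 348 + 195 = 543. Profit = 345 − 543 = -$198.
Shutting down would mean losing the fixed cost of $348, so operating at a loss of $198 is better by $150.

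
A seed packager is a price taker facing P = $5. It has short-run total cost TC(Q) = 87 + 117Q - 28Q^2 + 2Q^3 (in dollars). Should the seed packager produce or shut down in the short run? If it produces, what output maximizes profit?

Shut down

From TC, MC = TC'(Q) = 117 - 56Q + 6Q^2 and AVC = VC/Q = 117 - 28Q + 2Q^2.
AVC hits its minimum where MC = AVC, at Q = 7, giving min AVC = 117 - 28·7 + 2·7^2 = $19.
Since P = $5 < min AVC = $19, price fails to cover variable cost at any output.
The firm minimizes its loss by shutting down and losing only its fixed cost of $87.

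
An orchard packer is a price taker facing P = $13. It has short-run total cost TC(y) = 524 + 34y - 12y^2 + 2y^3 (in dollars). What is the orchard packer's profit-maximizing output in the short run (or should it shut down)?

Variable cost is VC = 34y - 12y^2 + 2y^3, so AVC = VC/y = 34 - 12y + 2y^2 and MC = dTC/dy = 34 - 24y + 6y^2.
AVC hits its minimum where MC = AVC, at y = 3, giving min AVC = 34 - 12·3 + 2·3^2 = $16.
With P < min AVC ($13 < $16), every unit sold adds to the loss.
Shutting down limits the loss to fixed cost, $524.

Shut down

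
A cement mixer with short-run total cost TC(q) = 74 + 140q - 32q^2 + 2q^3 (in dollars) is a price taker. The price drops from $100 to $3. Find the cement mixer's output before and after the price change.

AVC = 140 - 32q + 2q^2, minimized at q = 8 where min AVC = $12. MC = 140 - 64q + 6q^2.
With P = $100 above the shutdown price, P = MC gives q = 10.
At P = $3 < min AVC = $12, price no longer covers variable cost at any output, so the firm shuts down: q = 0.

Output falls from 10 to 0 (the firm shuts down)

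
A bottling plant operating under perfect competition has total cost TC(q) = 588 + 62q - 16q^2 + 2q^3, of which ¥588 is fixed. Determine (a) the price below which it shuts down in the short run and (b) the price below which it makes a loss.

AVC = 62 - 16q + 2q^2; minimized at q = 4, giving min AVC = ¥30. That is the shutdown price.
ATC = 588/q + 62 - 16q + 2q^2. Setting dATC/dq = −588/q^2 − 16 + 4q = 0 gives q = 7 (since 4·7^3 − 16·7^2 = 588).
min ATC = 588/7 + 62 − 16·7 + 2·7^2 = ¥132. That is the break-even price.
For ¥30 ≤ P < ¥132 the firm produces at a loss; below ¥30 it shuts down.

Shutdown price = ¥30; break-even price = ¥132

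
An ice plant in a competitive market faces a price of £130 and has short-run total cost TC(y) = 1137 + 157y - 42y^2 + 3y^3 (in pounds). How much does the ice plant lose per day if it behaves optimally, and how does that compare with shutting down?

Profit = -£165 at y = 9

AVC = 157 - 42y + 3y^2 has its minimum £10 at y = 7; price £130 clears that bar, so the firm operates.
With MC = 157 - 84y + 9y^2, P = MC on the upward-sloping part at y* = 9.
TR = 130·9 = 1170. TC = 1137 + 198 = 1335. Profit = 1170 − 1335 = -£165.
That loss of £165 beats the £1137 the firm would lose by shutting down; producing recovers £972 of fixed cost.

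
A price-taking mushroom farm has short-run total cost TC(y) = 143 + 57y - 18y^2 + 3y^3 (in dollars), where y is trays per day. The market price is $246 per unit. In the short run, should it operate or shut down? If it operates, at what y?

Produce at y = 7

Strip out fixed cost: VC = 57y - 18y^2 + 3y^3. Then AVC = 57 - 18y + 3y^2 and MC = 57 - 36y + 9y^2.
AVC is minimized where dAVC/dy = -18 + 6y = 0, at y = 3; min AVC = 57 - 18·3 + 3·3^2 = $30.
P = $246 exceeds min AVC = $30, so the firm stays open.
Set P = MC: 246 = 57 - 36y + 9y^2 → -189 - 36y + 9y^2 = 0. The roots are y = -3 and y = 7; the profit-maximizing output is on the rising part of MC, so y* = 7.
Check: AVC at y = 7 is $78 ≤ P, so revenue covers variable cost.
Profit = P·y − TC = 246·7 − 689 = $1033.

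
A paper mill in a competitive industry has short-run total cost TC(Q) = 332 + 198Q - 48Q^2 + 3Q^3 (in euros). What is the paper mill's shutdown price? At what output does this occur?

The shutdown price is the minimum of AVC. VC = 198Q - 48Q^2 + 3Q^3, so AVC = 198 - 48Q + 3Q^2.
dAVC/dQ = -48 + 6Q = 0 gives Q = 8. min AVC = 198 - 48·8 + 3·8^2 = 6.
For P < €6 the firm produces nothing.

€6 per unit, at Q = 8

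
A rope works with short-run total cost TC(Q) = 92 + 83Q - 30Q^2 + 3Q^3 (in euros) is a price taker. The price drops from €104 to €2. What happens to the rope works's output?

AVC = 83 - 30Q + 3Q^2, minimized at Q = 5 where min AVC = €8. MC = 83 - 60Q + 9Q^2.
With P = €104 above the shutdown price, P = MC gives Q = 7.
At P = €2 < min AVC = €8, price no longer covers variable cost at any output, so the firm shuts down: Q = 0.

Output falls from 7 to 0 (the firm shuts down)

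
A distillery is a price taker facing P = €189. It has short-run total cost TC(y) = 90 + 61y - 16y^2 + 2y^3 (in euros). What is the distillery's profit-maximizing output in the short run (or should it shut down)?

Produce at y = 8

From TC, MC = TC'(y) = 61 - 32y + 6y^2 and AVC = VC/y = 61 - 16y + 2y^2.
The AVC parabola has its vertex at y = 16/4 = 4, where AVC = 61 - 16·4 + 2·4^2 = €29.
P = €189 exceeds min AVC = €29, so the firm stays open.
Set P = MC: 189 = 61 - 32y + 6y^2 → -128 - 32y + 6y^2 = 0. The roots are y = -8/3 and y = 8; the profit-maximizing output is on the rising part of MC, so y* = 8.
Check: AVC at y = 8 is €61 ≤ P, so revenue covers variable cost.
Profit = P·y − TC = 189·8 − 578 = €934.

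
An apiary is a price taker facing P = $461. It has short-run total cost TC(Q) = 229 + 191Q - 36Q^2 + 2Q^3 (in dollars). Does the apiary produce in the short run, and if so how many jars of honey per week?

Strip out fixed cost: VC = 191Q - 36Q^2 + 2Q^3. Then AVC = 191 - 36Q + 2Q^2 and MC = 191 - 72Q + 6Q^2.
AVC is minimized where dAVC/dQ = -36 + 4Q = 0, at Q = 9; min AVC = 191 - 36·9 + 2·9^2 = $29.
Because $461 ≥ $29, revenue can cover variable cost; the firm operates.
P = MC gives -270 - 72Q + 6Q^2 = 0, with roots -3 and 15. Take the larger (rising MC): Q* = 15.
Check: AVC at Q = 15 is $101 ≤ P, so revenue covers variable cost.
Profit = P·Q − TC = 461·15 − 1744 = $5171.

Produce at Q = 15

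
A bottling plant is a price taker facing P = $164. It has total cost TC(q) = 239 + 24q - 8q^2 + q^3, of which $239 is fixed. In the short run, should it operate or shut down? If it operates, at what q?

Produce at q = 10

Variable cost is VC = 24q - 8q^2 + q^3, so AVC = VC/q = 24 - 8q + q^2 and MC = dTC/dq = 24 - 16q + 3q^2.
AVC hits its minimum where MC = AVC, at q = 4, giving min AVC = 24 - 8·4 + 4^2 = $8.
Because $164 ≥ $8, revenue can cover variable cost; the firm operates.
Set P = MC: 164 = 24 - 16q + 3q^2 → -140 - 16q + 3q^2 = 0. The roots are q = -14/3 and q = 10; the profit-maximizing output is on the rising part of MC, so q* = 10.
Check: AVC at q = 10 is $44 ≤ P, so revenue covers variable cost.
Profit = P·q − TC = 164·10 − 679 = $961.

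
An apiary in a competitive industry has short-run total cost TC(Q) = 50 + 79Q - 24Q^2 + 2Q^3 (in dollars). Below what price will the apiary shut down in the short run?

$7 per unit

The shutdown price is the minimum of AVC. VC = 79Q - 24Q^2 + 2Q^3, so AVC = 79 - 24Q + 2Q^2.
At the minimum of AVC, MC = AVC. MC = 79 - 48Q + 6Q^2; setting MC = AVC gives 4Q^2 - 24Q = 0, so Q = 6. min AVC = 7.
So the shutdown price is $7.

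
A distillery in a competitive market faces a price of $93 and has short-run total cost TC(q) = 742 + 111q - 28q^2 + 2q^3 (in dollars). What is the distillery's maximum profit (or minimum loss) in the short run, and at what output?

Profit = -$94 at q = 9

AVC = 111 - 28q + 2q^2 has its minimum $13 at q = 7; price $93 clears that bar, so the firm operates.
With MC = 111 - 56q + 6q^2, P = MC on the upward-sloping part at q* = 9.
TR = 93·9 = 837. TC = 742 + 189 = 931. Profit = 837 − 931 = -$94.
That loss of $94 beats the $742 the firm would lose by shutting down; producing recovers $648 of fixed cost.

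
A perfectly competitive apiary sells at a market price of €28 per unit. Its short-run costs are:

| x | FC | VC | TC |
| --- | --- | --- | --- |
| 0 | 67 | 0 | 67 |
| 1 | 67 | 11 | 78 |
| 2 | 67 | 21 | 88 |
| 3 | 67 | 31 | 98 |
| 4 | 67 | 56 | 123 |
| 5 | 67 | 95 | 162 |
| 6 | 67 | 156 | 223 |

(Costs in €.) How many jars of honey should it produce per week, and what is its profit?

x = 4; profit = -€11

Tabulate TR − TC: x=0: -67; x=1: -50; x=2: -32; x=3: -14; x=4: -11; x=5: -22; x=6: -55.
Profit is maximized at x = 4. AVC there is 56/4 = €14 ≤ P, so producing beats shutting down (which would give -€67).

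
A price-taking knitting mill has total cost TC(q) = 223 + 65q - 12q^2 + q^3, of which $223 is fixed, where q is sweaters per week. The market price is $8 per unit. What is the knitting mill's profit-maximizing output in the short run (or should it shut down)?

Shut down

Strip out fixed cost: VC = 65q - 12q^2 + q^3. Then AVC = 65 - 12q + q^2 and MC = 65 - 24q + 3q^2.
AVC is minimized where dAVC/dq = -12 + 2q = 0, at q = 6; min AVC = 65 - 12·6 + 6^2 = $29.
P = $8 lies below min AVC = $29; no output level covers variable cost.
Shutting down limits the loss to fixed cost, $223.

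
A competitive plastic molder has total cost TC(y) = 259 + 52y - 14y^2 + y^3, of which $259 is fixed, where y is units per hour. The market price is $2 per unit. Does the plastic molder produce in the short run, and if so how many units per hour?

Variable cost is VC = 52y - 14y^2 + y^3, so AVC = VC/y = 52 - 14y + y^2 and MC = dTC/dy = 52 - 28y + 3y^2.
AVC is minimized where dAVC/dy = -14 + 2y = 0, at y = 7; min AVC = 52 - 14·7 + 7^2 = $3.
Since P = $2 < min AVC = $3, price fails to cover variable cost at any output.
Best response: produce nothing and absorb the $259 fixed cost.

Shut down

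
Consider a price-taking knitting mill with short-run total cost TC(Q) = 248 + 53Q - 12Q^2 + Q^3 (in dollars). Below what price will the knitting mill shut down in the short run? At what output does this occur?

The shutdown price is the minimum of AVC. VC = 53Q - 12Q^2 + Q^3, so AVC = 53 - 12Q + Q^2.
At the minimum of AVC, MC = AVC. MC = 53 - 24Q + 3Q^2; setting MC = AVC gives 2Q^2 - 12Q = 0, so Q = 6. min AVC = 17.
So the shutdown price is $17.

$17 per unit, at Q = 6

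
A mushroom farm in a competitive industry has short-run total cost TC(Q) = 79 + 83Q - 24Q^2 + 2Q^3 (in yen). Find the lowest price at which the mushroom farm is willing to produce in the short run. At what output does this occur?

Short-run supply begins at min AVC. From VC = 83Q - 24Q^2 + 2Q^3, AVC = 83 - 24Q + 2Q^2.
At the minimum of AVC, MC = AVC. MC = 83 - 48Q + 6Q^2; setting MC = AVC gives 4Q^2 - 24Q = 0, so Q = 6. min AVC = 11.
The firm shuts down for any P below ¥11.

¥11 per unit, at Q = 6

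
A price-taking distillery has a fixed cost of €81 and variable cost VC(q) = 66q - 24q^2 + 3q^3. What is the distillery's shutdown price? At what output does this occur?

€18 per unit, at q = 4

The firm shuts down when price falls below the minimum of average variable cost. AVC = VC/q = 66 - 24q + 3q^2.
dAVC/dq = -24 + 6q = 0 gives q = 4. min AVC = 66 - 24·4 + 3·4^2 = 18.
For P < €18 the firm produces nothing.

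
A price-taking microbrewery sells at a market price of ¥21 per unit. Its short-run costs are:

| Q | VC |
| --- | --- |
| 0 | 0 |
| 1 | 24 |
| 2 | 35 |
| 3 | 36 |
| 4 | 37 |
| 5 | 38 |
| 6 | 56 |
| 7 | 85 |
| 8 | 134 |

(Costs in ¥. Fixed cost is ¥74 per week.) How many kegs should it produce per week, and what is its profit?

Tabulate TR − TC: Q=0: -74; Q=1: -77; Q=2: -67; Q=3: -47; Q=4: -27; Q=5: -7; Q=6: -4; Q=7: -12; Q=8: -40.
Profit is maximized at Q = 6. AVC there is 56/6 = ¥9.33 ≤ P, so producing beats shutting down (which would give -¥74).

Q = 6; profit = -¥4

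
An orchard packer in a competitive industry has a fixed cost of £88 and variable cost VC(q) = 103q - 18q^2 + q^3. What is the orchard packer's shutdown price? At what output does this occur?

Short-run supply begins at min AVC. From VC = 103q - 18q^2 + q^3, AVC = 103 - 18q + q^2.
At the minimum of AVC, MC = AVC. MC = 103 - 36q + 3q^2; setting MC = AVC gives 2q^2 - 18q = 0, so q = 9. min AVC = 22.
For P < £22 the firm produces nothing.

£22 per unit, at q = 9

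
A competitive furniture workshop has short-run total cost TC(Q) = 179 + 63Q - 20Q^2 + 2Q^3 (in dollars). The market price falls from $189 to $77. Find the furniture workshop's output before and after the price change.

Output falls from 9 to 7

AVC = 63 - 20Q + 2Q^2, minimized at Q = 5 where min AVC = $13. MC = 63 - 40Q + 6Q^2.
At P = $189 ≥ min AVC, set P = MC on the rising branch: Q = 9.
At P = $77 ≥ min AVC, set P = MC: Q = 7. The firm stays open but cuts output.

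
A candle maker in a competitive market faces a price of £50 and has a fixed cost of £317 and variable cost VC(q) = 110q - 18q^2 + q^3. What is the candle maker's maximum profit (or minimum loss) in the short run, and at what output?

AVC = 110 - 18q + q^2; min AVC = £29 at q = 9. Since P = £50 ≥ min AVC, the firm produces.
With MC = 110 - 36q + 3q^2, P = MC on the upward-sloping part at q* = 10.
TR = 50·10 = 500. TC = 317 + 300 = 617. Profit = 500 − 617 = -£117.
Shutting down would mean losing the fixed cost of £317, so operating at a loss of £117 is better by £200.

Profit = -£117 at q = 10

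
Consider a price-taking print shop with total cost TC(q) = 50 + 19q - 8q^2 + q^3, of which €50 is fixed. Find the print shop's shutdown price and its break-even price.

AVC = 19 - 8q + q^2; minimized at q = 4, giving min AVC = €3. That is the shutdown price.
ATC = 50/q + 19 - 8q + q^2. Setting dATC/dq = −50/q^2 − 8 + 2q = 0 gives q = 5 (since 2·5^3 − 8·5^2 = 50).
min ATC = 50/5 + 19 − 8·5 + 5^2 = €14. That is the break-even price.
For €3 ≤ P < €14 the firm produces at a loss; below €3 it shuts down.

Shutdown price = €3; break-even price = €14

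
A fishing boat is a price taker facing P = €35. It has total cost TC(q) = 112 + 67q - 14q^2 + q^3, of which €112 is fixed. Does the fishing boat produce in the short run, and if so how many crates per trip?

Produce at q = 8

Strip out fixed cost: VC = 67q - 14q^2 + q^3. Then AVC = 67 - 14q + q^2 and MC = 67 - 28q + 3q^2.
AVC hits its minimum where MC = AVC, at q = 7, giving min AVC = 67 - 14·7 + 7^2 = €18.
Since P = €35 ≥ min AVC = €18, price covers variable cost and the firm should produce.
Set P = MC: 35 = 67 - 28q + 3q^2 → 32 - 28q + 3q^2 = 0. The roots are q = 4/3 and q = 8; the profit-maximizing output is on the rising part of MC, so q* = 8.
Check: AVC at q = 8 is €19 ≤ P, so revenue covers variable cost.
Profit = P·q − TC = 35·8 − 264 = €16.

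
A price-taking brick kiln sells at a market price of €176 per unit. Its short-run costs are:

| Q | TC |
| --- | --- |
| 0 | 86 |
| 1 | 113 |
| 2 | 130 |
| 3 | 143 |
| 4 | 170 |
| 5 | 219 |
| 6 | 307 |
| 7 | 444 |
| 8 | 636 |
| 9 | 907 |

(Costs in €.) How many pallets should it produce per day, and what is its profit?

Tabulate TR − TC: Q=0: -86; Q=1: 63; Q=2: 222; Q=3: 385; Q=4: 534; Q=5: 661; Q=6: 749; Q=7: 788; Q=8: 772; Q=9: 677.
Profit is maximized at Q = 7. AVC there is 358/7 = €51.14 ≤ P, so producing beats shutting down (which would give -€86).

Q = 7; profit = €788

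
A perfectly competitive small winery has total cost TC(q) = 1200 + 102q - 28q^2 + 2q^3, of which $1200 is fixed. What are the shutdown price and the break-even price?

Shutdown price = $4; break-even price = $142

Shutdown price = min AVC. AVC = 102 - 28q + 2q^2, with vertex at q = 7 and minimum $4.
ATC = 1200/q + 102 - 28q + 2q^2. Setting dATC/dq = −1200/q^2 − 28 + 4q = 0 gives q = 10 (since 4·10^3 − 28·10^2 = 1200).
min ATC = 1200/10 + 102 − 28·10 + 2·10^2 = $142. That is the break-even price.
Between these two prices the firm operates at a loss; above $142 it earns a profit.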